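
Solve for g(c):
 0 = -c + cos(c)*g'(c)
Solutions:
 g(c) = C1 + Integral(c/cos(c), c)


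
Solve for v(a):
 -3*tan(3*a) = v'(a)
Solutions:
 v(a) = C1 + log(cos(3*a))


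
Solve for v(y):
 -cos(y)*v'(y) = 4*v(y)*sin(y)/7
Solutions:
 v(y) = C1*cos(y)^(4/7)


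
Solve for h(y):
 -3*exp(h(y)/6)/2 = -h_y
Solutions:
 h(y) = 6*log(-1/(C1 + 3*y)) + 6*log(12)


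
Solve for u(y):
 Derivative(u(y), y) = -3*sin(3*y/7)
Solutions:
 u(y) = C1 + 7*cos(3*y/7)


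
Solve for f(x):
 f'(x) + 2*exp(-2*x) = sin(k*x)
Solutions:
 f(x) = C1 + exp(-2*x) - cos(k*x)/k


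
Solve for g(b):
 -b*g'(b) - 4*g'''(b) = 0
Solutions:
 g(b) = C1 + Integral(C2*airyai(-2^(1/3)*b/2) + C3*airybi(-2^(1/3)*b/2), b)


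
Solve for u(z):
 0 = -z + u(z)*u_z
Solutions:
 u(z) = -sqrt(C1 + z^2)
 u(z) = sqrt(C1 + z^2)


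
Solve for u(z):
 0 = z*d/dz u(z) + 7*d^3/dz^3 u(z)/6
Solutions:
 u(z) = C1 + Integral(C2*airyai(-6^(1/3)*7^(2/3)*z/7) + C3*airybi(-6^(1/3)*7^(2/3)*z/7), z)


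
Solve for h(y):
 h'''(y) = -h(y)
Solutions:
 h(y) = C3*exp(-y) + (C1*sin(sqrt(3)*y/2) + C2*cos(sqrt(3)*y/2))*exp(y/2)


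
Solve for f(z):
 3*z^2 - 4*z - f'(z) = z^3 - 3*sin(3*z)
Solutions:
 f(z) = C1 - z^4/4 + z^3 - 2*z^2 - cos(3*z)


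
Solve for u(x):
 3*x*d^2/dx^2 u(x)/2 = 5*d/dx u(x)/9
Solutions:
 u(x) = C1 + C2*x^(37/27)


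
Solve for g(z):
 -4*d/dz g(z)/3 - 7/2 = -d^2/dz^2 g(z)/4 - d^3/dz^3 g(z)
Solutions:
 g(z) = C1 + C2*exp(z*(-3 + sqrt(777))/24) + C3*exp(-z*(3 + sqrt(777))/24) - 21*z/8


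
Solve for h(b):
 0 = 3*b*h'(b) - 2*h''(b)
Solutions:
 h(b) = C1 + C2*erfi(sqrt(3)*b/2)


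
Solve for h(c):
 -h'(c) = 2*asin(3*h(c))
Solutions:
 Integral(1/asin(3*_y), (_y, h(c))) = C1 - 2*c


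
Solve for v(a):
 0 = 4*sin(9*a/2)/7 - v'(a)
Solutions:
 v(a) = C1 - 8*cos(9*a/2)/63


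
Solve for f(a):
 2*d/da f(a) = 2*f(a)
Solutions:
 f(a) = C1*exp(a)


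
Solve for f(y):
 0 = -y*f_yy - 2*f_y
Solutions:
 f(y) = C1 + C2/y


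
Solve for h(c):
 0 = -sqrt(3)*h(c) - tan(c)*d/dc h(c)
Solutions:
 h(c) = C1/sin(c)^(sqrt(3))


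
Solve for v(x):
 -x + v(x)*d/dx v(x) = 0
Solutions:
 v(x) = -sqrt(C1 + x^2)
 v(x) = sqrt(C1 + x^2)


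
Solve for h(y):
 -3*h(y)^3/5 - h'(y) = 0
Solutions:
 h(y) = -sqrt(10)*sqrt(-1/(C1 - 3*y))/2
 h(y) = sqrt(10)*sqrt(-1/(C1 - 3*y))/2


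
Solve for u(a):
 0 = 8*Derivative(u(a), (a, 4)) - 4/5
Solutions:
 u(a) = C1 + C2*a + C3*a^2 + C4*a^3 + a^4/240


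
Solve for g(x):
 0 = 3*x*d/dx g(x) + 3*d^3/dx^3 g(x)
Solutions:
 g(x) = C1 + Integral(C2*airyai(-x) + C3*airybi(-x), x)


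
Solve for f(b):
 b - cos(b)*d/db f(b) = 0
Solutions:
 f(b) = C1 + Integral(b/cos(b), b)


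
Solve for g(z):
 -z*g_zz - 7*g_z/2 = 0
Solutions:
 g(z) = C1 + C2/z^(5/2)


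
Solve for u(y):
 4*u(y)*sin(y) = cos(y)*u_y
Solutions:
 u(y) = C1/cos(y)^4


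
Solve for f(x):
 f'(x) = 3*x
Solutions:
 f(x) = C1 + 3*x^2/2


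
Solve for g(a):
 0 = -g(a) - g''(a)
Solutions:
 g(a) = C1*sin(a) + C2*cos(a)


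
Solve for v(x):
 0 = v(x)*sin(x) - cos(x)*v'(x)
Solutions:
 v(x) = C1/cos(x)


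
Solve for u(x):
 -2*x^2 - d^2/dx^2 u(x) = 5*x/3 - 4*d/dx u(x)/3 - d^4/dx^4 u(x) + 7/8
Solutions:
 u(x) = C1 + C2*exp(3^(1/3)*x*(3^(1/3)/(sqrt(33) + 6)^(1/3) + (sqrt(33) + 6)^(1/3))/6)*sin(3^(1/6)*x*(-3^(2/3)*(sqrt(33) + 6)^(1/3) + 3/(sqrt(33) + 6)^(1/3))/6) + C3*exp(3^(1/3)*x*(3^(1/3)/(sqrt(33) + 6)^(1/3) + (sqrt(33) + 6)^(1/3))/6)*cos(3^(1/6)*x*(-3^(2/3)*(sqrt(33) + 6)^(1/3) + 3/(sqrt(33) + 6)^(1/3))/6) + C4*exp(-3^(1/3)*x*(3^(1/3)/(sqrt(33) + 6)^(1/3) + (sqrt(33) + 6)^(1/3))/3) + x^3/2 + 7*x^2/4 + 105*x/32


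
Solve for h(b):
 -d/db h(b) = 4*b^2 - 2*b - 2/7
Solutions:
 h(b) = C1 - 4*b^3/3 + b^2 + 2*b/7


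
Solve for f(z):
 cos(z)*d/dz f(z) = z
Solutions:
 f(z) = C1 + Integral(z/cos(z), z)


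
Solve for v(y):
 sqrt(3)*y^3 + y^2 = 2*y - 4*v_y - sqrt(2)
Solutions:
 v(y) = C1 - sqrt(3)*y^4/16 - y^3/12 + y^2/4 - sqrt(2)*y/4


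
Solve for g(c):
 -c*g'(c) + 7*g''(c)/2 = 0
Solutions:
 g(c) = C1 + C2*erfi(sqrt(7)*c/7)


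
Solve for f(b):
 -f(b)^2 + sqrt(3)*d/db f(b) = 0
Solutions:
 f(b) = -3/(C1 + sqrt(3)*b)


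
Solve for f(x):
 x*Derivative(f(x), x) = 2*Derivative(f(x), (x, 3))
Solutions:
 f(x) = C1 + Integral(C2*airyai(2^(2/3)*x/2) + C3*airybi(2^(2/3)*x/2), x)


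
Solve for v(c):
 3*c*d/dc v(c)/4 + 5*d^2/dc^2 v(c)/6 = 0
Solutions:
 v(c) = C1 + C2*erf(3*sqrt(5)*c/10)


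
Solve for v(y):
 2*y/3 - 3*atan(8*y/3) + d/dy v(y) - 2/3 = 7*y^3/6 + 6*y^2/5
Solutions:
 v(y) = C1 + 7*y^4/24 + 2*y^3/5 - y^2/3 + 3*y*atan(8*y/3) + 2*y/3 - 9*log(64*y^2 + 9)/16


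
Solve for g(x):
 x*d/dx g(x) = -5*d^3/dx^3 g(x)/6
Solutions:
 g(x) = C1 + Integral(C2*airyai(-5^(2/3)*6^(1/3)*x/5) + C3*airybi(-5^(2/3)*6^(1/3)*x/5), x)


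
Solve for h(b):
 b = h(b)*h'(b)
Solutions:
 h(b) = -sqrt(C1 + b^2)
 h(b) = sqrt(C1 + b^2)


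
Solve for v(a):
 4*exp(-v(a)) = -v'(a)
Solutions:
 v(a) = log(C1 - 4*a)


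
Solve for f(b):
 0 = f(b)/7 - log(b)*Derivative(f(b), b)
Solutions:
 f(b) = C1*exp(li(b)/7)


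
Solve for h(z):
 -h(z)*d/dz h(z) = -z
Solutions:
 h(z) = -sqrt(C1 + z^2)
 h(z) = sqrt(C1 + z^2)


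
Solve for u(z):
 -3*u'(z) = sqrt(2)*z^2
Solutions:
 u(z) = C1 - sqrt(2)*z^3/9


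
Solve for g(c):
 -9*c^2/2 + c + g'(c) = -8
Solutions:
 g(c) = C1 + 3*c^3/2 - c^2/2 - 8*c


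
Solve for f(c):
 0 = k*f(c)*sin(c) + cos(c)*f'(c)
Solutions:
 f(c) = C1*exp(k*log(cos(c)))


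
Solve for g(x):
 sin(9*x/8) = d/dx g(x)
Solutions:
 g(x) = C1 - 8*cos(9*x/8)/9


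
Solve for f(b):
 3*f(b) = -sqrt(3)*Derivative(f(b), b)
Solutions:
 f(b) = C1*exp(-sqrt(3)*b)


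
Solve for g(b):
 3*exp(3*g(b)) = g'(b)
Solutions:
 g(b) = log(-1/(C1 + 9*b))/3
 g(b) = log((-1/(C1 + 3*b))^(1/3)*(-3^(2/3) - 3*3^(1/6)*I)/6)
 g(b) = log((-1/(C1 + 3*b))^(1/3)*(-3^(2/3) + 3*3^(1/6)*I)/6)


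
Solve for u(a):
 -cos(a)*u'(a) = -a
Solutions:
 u(a) = C1 + Integral(a/cos(a), a)


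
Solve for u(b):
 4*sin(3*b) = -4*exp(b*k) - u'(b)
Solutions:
 u(b) = C1 + 4*cos(3*b)/3 - 4*exp(b*k)/k


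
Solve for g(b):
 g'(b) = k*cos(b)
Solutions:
 g(b) = C1 + k*sin(b)


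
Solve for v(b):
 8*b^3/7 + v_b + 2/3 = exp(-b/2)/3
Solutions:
 v(b) = C1 - 2*b^4/7 - 2*b/3 - 2*exp(-b/2)/3


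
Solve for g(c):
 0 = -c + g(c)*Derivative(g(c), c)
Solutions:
 g(c) = -sqrt(C1 + c^2)
 g(c) = sqrt(C1 + c^2)


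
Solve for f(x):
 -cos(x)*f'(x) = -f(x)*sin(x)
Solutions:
 f(x) = C1/cos(x)


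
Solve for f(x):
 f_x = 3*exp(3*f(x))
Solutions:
 f(x) = log(-1/(C1 + 9*x))/3
 f(x) = log((-1/(C1 + 3*x))^(1/3)*(-3^(2/3) - 3*3^(1/6)*I)/6)
 f(x) = log((-1/(C1 + 3*x))^(1/3)*(-3^(2/3) + 3*3^(1/6)*I)/6)


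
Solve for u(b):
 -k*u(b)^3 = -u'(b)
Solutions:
 u(b) = -sqrt(2)*sqrt(-1/(C1 + b*k))/2
 u(b) = sqrt(2)*sqrt(-1/(C1 + b*k))/2


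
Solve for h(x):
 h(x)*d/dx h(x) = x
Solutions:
 h(x) = -sqrt(C1 + x^2)
 h(x) = sqrt(C1 + x^2)


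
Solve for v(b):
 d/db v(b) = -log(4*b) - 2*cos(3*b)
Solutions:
 v(b) = C1 - b*log(b) - 2*b*log(2) + b - 2*sin(3*b)/3


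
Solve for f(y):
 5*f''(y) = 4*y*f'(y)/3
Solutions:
 f(y) = C1 + C2*erfi(sqrt(30)*y/15)


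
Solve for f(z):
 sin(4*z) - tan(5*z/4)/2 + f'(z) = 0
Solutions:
 f(z) = C1 - 2*log(cos(5*z/4))/5 + cos(4*z)/4


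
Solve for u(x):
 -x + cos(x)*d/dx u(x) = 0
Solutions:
 u(x) = C1 + Integral(x/cos(x), x)


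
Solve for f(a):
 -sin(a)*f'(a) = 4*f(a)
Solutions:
 f(a) = C1*(cos(a)^2 + 2*cos(a) + 1)/(cos(a)^2 - 2*cos(a) + 1)


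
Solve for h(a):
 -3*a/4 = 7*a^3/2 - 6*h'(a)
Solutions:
 h(a) = C1 + 7*a^4/48 + a^2/16


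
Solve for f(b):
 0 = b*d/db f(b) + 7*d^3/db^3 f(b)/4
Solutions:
 f(b) = C1 + Integral(C2*airyai(-14^(2/3)*b/7) + C3*airybi(-14^(2/3)*b/7), b)


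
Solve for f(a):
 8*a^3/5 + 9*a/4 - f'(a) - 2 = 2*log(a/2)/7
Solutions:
 f(a) = C1 + 2*a^4/5 + 9*a^2/8 - 2*a*log(a)/7 - 12*a/7 + 2*a*log(2)/7


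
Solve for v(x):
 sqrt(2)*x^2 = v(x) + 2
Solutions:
 v(x) = sqrt(2)*x^2 - 2


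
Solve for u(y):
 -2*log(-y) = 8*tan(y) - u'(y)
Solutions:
 u(y) = C1 + 2*y*log(-y) - 2*y - 8*log(cos(y))


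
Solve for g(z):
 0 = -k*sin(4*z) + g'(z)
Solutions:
 g(z) = C1 - k*cos(4*z)/4


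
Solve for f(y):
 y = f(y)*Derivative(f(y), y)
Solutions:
 f(y) = -sqrt(C1 + y^2)
 f(y) = sqrt(C1 + y^2)


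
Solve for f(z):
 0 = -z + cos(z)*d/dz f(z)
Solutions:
 f(z) = C1 + Integral(z/cos(z), z)


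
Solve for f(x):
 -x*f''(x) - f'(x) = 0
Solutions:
 f(x) = C1 + C2*log(x)


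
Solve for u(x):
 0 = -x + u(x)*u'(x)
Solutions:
 u(x) = -sqrt(C1 + x^2)
 u(x) = sqrt(C1 + x^2)


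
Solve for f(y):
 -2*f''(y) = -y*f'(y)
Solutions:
 f(y) = C1 + C2*erfi(y/2)


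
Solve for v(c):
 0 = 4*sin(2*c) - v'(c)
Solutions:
 v(c) = C1 - 2*cos(2*c)


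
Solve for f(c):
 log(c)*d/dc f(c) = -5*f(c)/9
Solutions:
 f(c) = C1*exp(-5*li(c)/9)


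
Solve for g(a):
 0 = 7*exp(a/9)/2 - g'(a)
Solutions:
 g(a) = C1 + 63*exp(a/9)/2


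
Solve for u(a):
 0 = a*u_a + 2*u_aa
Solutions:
 u(a) = C1 + C2*erf(a/2)


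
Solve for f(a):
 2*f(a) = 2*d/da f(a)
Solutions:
 f(a) = C1*exp(a)


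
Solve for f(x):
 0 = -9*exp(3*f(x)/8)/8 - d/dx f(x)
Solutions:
 f(x) = 8*log((-2*3^(2/3)/3 - 2*3^(1/6)*I)*(1/(C1 + 9*x))^(1/3))
 f(x) = 8*log((-2*3^(2/3)/3 + 2*3^(1/6)*I)*(1/(C1 + 9*x))^(1/3))
 f(x) = 8*log(1/(C1 + 27*x))/3 + 16*log(2)


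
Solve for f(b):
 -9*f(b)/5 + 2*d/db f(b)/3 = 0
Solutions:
 f(b) = C1*exp(27*b/10)


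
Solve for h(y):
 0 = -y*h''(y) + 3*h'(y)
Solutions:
 h(y) = C1 + C2*y^4


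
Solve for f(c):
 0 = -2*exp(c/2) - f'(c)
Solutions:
 f(c) = C1 - 4*exp(c/2)


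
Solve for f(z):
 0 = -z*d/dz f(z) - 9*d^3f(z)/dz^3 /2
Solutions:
 f(z) = C1 + Integral(C2*airyai(-6^(1/3)*z/3) + C3*airybi(-6^(1/3)*z/3), z)


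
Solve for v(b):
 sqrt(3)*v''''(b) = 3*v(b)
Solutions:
 v(b) = C1*exp(-3^(1/8)*b) + C2*exp(3^(1/8)*b) + C3*sin(3^(1/8)*b) + C4*cos(3^(1/8)*b)


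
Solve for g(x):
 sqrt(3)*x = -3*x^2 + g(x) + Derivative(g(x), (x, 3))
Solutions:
 g(x) = C3*exp(-x) + 3*x^2 + sqrt(3)*x + (C1*sin(sqrt(3)*x/2) + C2*cos(sqrt(3)*x/2))*exp(x/2)


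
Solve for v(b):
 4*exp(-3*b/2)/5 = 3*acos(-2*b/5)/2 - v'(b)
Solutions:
 v(b) = C1 + 3*b*acos(-2*b/5)/2 + 3*sqrt(25 - 4*b^2)/4 + 8*exp(-3*b/2)/15


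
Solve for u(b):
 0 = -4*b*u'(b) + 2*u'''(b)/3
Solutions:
 u(b) = C1 + Integral(C2*airyai(6^(1/3)*b) + C3*airybi(6^(1/3)*b), b)


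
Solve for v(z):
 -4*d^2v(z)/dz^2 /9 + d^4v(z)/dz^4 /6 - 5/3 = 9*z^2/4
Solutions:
 v(z) = C1 + C2*z + C3*exp(-2*sqrt(6)*z/3) + C4*exp(2*sqrt(6)*z/3) - 27*z^4/64 - 483*z^2/128


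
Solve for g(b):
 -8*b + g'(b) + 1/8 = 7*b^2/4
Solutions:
 g(b) = C1 + 7*b^3/12 + 4*b^2 - b/8


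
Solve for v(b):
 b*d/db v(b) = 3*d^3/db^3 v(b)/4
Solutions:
 v(b) = C1 + Integral(C2*airyai(6^(2/3)*b/3) + C3*airybi(6^(2/3)*b/3), b)


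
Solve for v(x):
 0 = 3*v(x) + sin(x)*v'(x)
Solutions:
 v(x) = C1*(cos(x) + 1)^(3/2)/(cos(x) - 1)^(3/2)


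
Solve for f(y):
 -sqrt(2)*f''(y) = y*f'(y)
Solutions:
 f(y) = C1 + C2*erf(2^(1/4)*y/2)


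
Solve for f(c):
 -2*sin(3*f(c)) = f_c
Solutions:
 f(c) = -acos((-C1 - exp(12*c))/(C1 - exp(12*c)))/3 + 2*pi/3
 f(c) = acos((-C1 - exp(12*c))/(C1 - exp(12*c)))/3


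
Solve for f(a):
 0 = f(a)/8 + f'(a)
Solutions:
 f(a) = C1*exp(-a/8)


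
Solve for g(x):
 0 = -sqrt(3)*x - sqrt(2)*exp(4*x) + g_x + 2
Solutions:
 g(x) = C1 + sqrt(3)*x^2/2 - 2*x + sqrt(2)*exp(4*x)/4


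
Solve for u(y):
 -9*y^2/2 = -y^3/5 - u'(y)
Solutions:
 u(y) = C1 - y^4/20 + 3*y^3/2


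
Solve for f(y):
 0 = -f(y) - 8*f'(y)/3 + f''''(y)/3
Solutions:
 f(y) = (C1/sqrt(exp(sqrt(2)*y*sqrt(-(4 + sqrt(17))^(1/3) + (4 + sqrt(17))^(-1/3) + 4*sqrt(2)/sqrt(-1/(4 + sqrt(17))^(1/3) + (4 + sqrt(17))^(1/3))))) + C2*sqrt(exp(sqrt(2)*y*sqrt(-(4 + sqrt(17))^(1/3) + (4 + sqrt(17))^(-1/3) + 4*sqrt(2)/sqrt(-1/(4 + sqrt(17))^(1/3) + (4 + sqrt(17))^(1/3))))))*exp(sqrt(2)*y*sqrt(-1/(4 + sqrt(17))^(1/3) + (4 + sqrt(17))^(1/3))/2) + (C3*sin(sqrt(2)*y*sqrt(-1/(4 + sqrt(17))^(1/3) + (4 + sqrt(17))^(1/3) + 4*sqrt(2)/sqrt(-1/(4 + sqrt(17))^(1/3) + (4 + sqrt(17))^(1/3)))/2) + C4*cos(sqrt(2)*y*sqrt(-1/(4 + sqrt(17))^(1/3) + (4 + sqrt(17))^(1/3) + 4*sqrt(2)/sqrt(-1/(4 + sqrt(17))^(1/3) + (4 + sqrt(17))^(1/3)))/2))*exp(-sqrt(2)*y*sqrt(-1/(4 + sqrt(17))^(1/3) + (4 + sqrt(17))^(1/3))/2)


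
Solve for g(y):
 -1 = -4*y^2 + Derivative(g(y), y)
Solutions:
 g(y) = C1 + 4*y^3/3 - y


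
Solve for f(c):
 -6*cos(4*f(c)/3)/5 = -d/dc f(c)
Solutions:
 -6*c/5 - 3*log(sin(4*f(c)/3) - 1)/8 + 3*log(sin(4*f(c)/3) + 1)/8 = C1


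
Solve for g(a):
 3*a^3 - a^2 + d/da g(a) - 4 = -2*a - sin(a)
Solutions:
 g(a) = C1 - 3*a^4/4 + a^3/3 - a^2 + 4*a + cos(a)


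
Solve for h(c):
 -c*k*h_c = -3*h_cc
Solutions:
 h(c) = Piecewise((-sqrt(6)*sqrt(pi)*C1*erf(sqrt(6)*c*sqrt(-k)/6)/(2*sqrt(-k)) - C2, (k > 0) | (k < 0)), (-C1*c - C2, True))


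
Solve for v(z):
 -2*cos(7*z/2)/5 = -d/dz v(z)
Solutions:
 v(z) = C1 + 4*sin(7*z/2)/35


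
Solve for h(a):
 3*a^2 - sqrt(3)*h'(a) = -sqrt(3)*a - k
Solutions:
 h(a) = C1 + sqrt(3)*a^3/3 + a^2/2 + sqrt(3)*a*k/3


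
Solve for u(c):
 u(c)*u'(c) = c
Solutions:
 u(c) = -sqrt(C1 + c^2)
 u(c) = sqrt(C1 + c^2)


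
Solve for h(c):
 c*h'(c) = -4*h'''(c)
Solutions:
 h(c) = C1 + Integral(C2*airyai(-2^(1/3)*c/2) + C3*airybi(-2^(1/3)*c/2), c)


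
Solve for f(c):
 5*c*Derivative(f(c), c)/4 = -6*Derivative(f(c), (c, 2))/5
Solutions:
 f(c) = C1 + C2*erf(5*sqrt(3)*c/12)


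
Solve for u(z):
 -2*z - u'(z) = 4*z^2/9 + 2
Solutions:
 u(z) = C1 - 4*z^3/27 - z^2 - 2*z


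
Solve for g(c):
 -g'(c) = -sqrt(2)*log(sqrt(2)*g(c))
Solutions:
 -sqrt(2)*Integral(1/(2*log(_y) + log(2)), (_y, g(c))) = C1 - c


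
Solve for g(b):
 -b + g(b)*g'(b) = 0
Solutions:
 g(b) = -sqrt(C1 + b^2)
 g(b) = sqrt(C1 + b^2)


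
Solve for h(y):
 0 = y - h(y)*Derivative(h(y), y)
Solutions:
 h(y) = -sqrt(C1 + y^2)
 h(y) = sqrt(C1 + y^2)


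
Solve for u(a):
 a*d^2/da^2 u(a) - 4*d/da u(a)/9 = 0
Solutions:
 u(a) = C1 + C2*a^(13/9)


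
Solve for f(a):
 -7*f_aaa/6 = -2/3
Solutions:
 f(a) = C1 + C2*a + C3*a^2 + 2*a^3/21


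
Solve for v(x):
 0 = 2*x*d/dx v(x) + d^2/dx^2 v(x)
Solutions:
 v(x) = C1 + C2*erf(x)


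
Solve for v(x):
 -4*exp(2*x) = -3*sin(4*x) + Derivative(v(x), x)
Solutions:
 v(x) = C1 - 2*exp(2*x) - 3*cos(4*x)/4


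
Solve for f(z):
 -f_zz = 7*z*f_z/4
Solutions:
 f(z) = C1 + C2*erf(sqrt(14)*z/4)


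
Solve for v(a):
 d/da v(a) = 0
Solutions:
 v(a) = C1


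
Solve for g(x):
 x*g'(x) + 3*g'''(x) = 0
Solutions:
 g(x) = C1 + Integral(C2*airyai(-3^(2/3)*x/3) + C3*airybi(-3^(2/3)*x/3), x)


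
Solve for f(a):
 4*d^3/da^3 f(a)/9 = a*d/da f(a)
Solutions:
 f(a) = C1 + Integral(C2*airyai(2^(1/3)*3^(2/3)*a/2) + C3*airybi(2^(1/3)*3^(2/3)*a/2), a)


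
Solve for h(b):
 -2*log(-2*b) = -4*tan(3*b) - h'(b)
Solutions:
 h(b) = C1 + 2*b*log(-b) - 2*b + 2*b*log(2) + 4*log(cos(3*b))/3


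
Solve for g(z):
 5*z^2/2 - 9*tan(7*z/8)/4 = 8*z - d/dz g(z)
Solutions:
 g(z) = C1 - 5*z^3/6 + 4*z^2 - 18*log(cos(7*z/8))/7


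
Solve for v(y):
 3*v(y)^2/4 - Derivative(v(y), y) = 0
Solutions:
 v(y) = -4/(C1 + 3*y)


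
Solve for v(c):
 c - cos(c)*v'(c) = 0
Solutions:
 v(c) = C1 + Integral(c/cos(c), c)


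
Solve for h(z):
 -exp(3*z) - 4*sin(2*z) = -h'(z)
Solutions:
 h(z) = C1 + exp(3*z)/3 - 2*cos(2*z)


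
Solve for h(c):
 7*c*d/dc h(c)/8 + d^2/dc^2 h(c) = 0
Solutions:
 h(c) = C1 + C2*erf(sqrt(7)*c/4)


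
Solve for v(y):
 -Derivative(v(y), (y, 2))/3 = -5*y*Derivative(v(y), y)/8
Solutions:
 v(y) = C1 + C2*erfi(sqrt(15)*y/4)


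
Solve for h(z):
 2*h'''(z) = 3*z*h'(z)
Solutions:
 h(z) = C1 + Integral(C2*airyai(2^(2/3)*3^(1/3)*z/2) + C3*airybi(2^(2/3)*3^(1/3)*z/2), z)


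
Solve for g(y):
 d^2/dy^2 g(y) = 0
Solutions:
 g(y) = C1 + C2*y


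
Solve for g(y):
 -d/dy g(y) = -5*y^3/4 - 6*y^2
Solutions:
 g(y) = C1 + 5*y^4/16 + 2*y^3


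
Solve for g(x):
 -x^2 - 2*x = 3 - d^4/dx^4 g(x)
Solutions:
 g(x) = C1 + C2*x + C3*x^2 + C4*x^3 + x^6/360 + x^5/60 + x^4/8


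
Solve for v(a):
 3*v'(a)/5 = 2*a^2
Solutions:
 v(a) = C1 + 10*a^3/9


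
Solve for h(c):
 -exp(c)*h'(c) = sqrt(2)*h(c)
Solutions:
 h(c) = C1*exp(sqrt(2)*exp(-c))


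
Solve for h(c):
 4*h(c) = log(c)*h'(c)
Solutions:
 h(c) = C1*exp(4*li(c))


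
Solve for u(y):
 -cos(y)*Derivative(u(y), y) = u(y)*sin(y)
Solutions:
 u(y) = C1*cos(y)


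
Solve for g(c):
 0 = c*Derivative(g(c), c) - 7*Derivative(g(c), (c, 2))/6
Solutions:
 g(c) = C1 + C2*erfi(sqrt(21)*c/7)


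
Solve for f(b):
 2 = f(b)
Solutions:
 f(b) = 2


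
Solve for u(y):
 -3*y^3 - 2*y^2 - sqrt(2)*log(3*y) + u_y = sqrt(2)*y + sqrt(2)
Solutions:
 u(y) = C1 + 3*y^4/4 + 2*y^3/3 + sqrt(2)*y^2/2 + sqrt(2)*y*log(y) + sqrt(2)*y*log(3)


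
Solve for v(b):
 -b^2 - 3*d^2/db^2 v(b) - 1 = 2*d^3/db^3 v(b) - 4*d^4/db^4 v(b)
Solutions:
 v(b) = C1 + C2*b + C3*exp(b*(1 - sqrt(13))/4) + C4*exp(b*(1 + sqrt(13))/4) - b^4/36 + 2*b^3/27 - 41*b^2/54


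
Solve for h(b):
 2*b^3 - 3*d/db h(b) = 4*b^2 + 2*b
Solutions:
 h(b) = C1 + b^4/6 - 4*b^3/9 - b^2/3


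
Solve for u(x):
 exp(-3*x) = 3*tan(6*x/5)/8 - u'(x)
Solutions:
 u(x) = C1 + 5*log(tan(6*x/5)^2 + 1)/32 + exp(-3*x)/3


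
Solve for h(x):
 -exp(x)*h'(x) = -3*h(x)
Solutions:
 h(x) = C1*exp(-3*exp(-x))


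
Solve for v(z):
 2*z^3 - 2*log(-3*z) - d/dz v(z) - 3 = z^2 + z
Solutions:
 v(z) = C1 + z^4/2 - z^3/3 - z^2/2 - 2*z*log(-z) + z*(-2*log(3) - 1)


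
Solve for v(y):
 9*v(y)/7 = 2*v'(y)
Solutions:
 v(y) = C1*exp(9*y/14)


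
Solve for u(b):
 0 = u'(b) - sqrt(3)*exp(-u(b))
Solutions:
 u(b) = log(C1 + sqrt(3)*b)


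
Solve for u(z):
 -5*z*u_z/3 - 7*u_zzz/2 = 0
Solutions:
 u(z) = C1 + Integral(C2*airyai(-10^(1/3)*21^(2/3)*z/21) + C3*airybi(-10^(1/3)*21^(2/3)*z/21), z)


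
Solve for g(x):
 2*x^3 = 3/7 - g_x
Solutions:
 g(x) = C1 - x^4/2 + 3*x/7


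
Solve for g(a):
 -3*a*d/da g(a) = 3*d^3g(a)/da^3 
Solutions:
 g(a) = C1 + Integral(C2*airyai(-a) + C3*airybi(-a), a)


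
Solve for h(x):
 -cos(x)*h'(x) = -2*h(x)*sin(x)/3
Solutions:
 h(x) = C1/cos(x)^(2/3)


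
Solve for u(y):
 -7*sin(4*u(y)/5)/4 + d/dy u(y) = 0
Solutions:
 -7*y/4 + 5*log(cos(4*u(y)/5) - 1)/8 - 5*log(cos(4*u(y)/5) + 1)/8 = C1


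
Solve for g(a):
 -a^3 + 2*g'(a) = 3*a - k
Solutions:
 g(a) = C1 + a^4/8 + 3*a^2/4 - a*k/2


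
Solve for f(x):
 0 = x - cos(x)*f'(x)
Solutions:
 f(x) = C1 + Integral(x/cos(x), x)


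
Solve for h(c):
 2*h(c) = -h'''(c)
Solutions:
 h(c) = C3*exp(-2^(1/3)*c) + (C1*sin(2^(1/3)*sqrt(3)*c/2) + C2*cos(2^(1/3)*sqrt(3)*c/2))*exp(2^(1/3)*c/2)


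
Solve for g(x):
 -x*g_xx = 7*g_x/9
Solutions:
 g(x) = C1 + C2*x^(2/9)


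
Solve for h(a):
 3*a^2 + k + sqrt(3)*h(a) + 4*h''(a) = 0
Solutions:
 h(a) = C1*sin(3^(1/4)*a/2) + C2*cos(3^(1/4)*a/2) - sqrt(3)*a^2 - sqrt(3)*k/3 + 8


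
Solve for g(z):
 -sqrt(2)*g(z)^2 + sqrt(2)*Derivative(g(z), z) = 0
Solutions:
 g(z) = -1/(C1 + z)


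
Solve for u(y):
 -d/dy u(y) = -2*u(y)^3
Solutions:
 u(y) = -sqrt(2)*sqrt(-1/(C1 + 2*y))/2
 u(y) = sqrt(2)*sqrt(-1/(C1 + 2*y))/2


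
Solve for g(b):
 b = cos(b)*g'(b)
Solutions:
 g(b) = C1 + Integral(b/cos(b), b)


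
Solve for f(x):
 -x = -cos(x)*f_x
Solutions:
 f(x) = C1 + Integral(x/cos(x), x)


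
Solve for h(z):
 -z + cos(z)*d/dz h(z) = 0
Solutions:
 h(z) = C1 + Integral(z/cos(z), z)


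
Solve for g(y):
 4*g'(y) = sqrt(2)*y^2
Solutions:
 g(y) = C1 + sqrt(2)*y^3/12


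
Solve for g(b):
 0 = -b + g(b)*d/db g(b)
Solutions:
 g(b) = -sqrt(C1 + b^2)
 g(b) = sqrt(C1 + b^2)


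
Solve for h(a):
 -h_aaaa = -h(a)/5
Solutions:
 h(a) = C1*exp(-5^(3/4)*a/5) + C2*exp(5^(3/4)*a/5) + C3*sin(5^(3/4)*a/5) + C4*cos(5^(3/4)*a/5)


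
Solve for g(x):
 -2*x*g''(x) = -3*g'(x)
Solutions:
 g(x) = C1 + C2*x^(5/2)


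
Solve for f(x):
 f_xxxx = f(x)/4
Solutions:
 f(x) = C1*exp(-sqrt(2)*x/2) + C2*exp(sqrt(2)*x/2) + C3*sin(sqrt(2)*x/2) + C4*cos(sqrt(2)*x/2)


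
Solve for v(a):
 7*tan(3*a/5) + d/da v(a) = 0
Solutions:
 v(a) = C1 + 35*log(cos(3*a/5))/3


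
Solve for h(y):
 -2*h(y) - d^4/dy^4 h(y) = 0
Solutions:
 h(y) = (C1*sin(2^(3/4)*y/2) + C2*cos(2^(3/4)*y/2))*exp(-2^(3/4)*y/2) + (C3*sin(2^(3/4)*y/2) + C4*cos(2^(3/4)*y/2))*exp(2^(3/4)*y/2)


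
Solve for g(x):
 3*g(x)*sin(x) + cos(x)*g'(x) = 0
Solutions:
 g(x) = C1*cos(x)^3


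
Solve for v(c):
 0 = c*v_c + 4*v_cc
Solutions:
 v(c) = C1 + C2*erf(sqrt(2)*c/4)


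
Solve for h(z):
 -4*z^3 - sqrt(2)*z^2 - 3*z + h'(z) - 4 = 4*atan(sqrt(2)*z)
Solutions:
 h(z) = C1 + z^4 + sqrt(2)*z^3/3 + 3*z^2/2 + 4*z*atan(sqrt(2)*z) + 4*z - sqrt(2)*log(2*z^2 + 1)


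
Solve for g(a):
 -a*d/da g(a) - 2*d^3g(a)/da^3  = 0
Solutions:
 g(a) = C1 + Integral(C2*airyai(-2^(2/3)*a/2) + C3*airybi(-2^(2/3)*a/2), a)


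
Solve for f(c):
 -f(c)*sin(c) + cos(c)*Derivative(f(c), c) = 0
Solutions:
 f(c) = C1/cos(c)


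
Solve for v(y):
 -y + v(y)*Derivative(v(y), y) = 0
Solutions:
 v(y) = -sqrt(C1 + y^2)
 v(y) = sqrt(C1 + y^2)


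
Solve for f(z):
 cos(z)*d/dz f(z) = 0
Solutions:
 f(z) = C1


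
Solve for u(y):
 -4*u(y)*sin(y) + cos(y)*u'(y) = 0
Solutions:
 u(y) = C1/cos(y)^4


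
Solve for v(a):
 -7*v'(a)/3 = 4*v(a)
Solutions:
 v(a) = C1*exp(-12*a/7)


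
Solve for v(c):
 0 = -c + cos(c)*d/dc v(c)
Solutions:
 v(c) = C1 + Integral(c/cos(c), c)


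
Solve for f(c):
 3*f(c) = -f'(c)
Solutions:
 f(c) = C1*exp(-3*c)


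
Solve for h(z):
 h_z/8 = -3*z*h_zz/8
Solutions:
 h(z) = C1 + C2*z^(2/3)


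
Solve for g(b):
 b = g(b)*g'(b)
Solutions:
 g(b) = -sqrt(C1 + b^2)
 g(b) = sqrt(C1 + b^2)


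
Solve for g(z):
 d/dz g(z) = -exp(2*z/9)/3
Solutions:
 g(z) = C1 - 3*exp(2*z/9)/2


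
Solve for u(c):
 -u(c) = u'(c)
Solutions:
 u(c) = C1*exp(-c)


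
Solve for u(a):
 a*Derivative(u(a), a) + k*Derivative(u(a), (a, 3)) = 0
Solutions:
 u(a) = C1 + Integral(C2*airyai(a*(-1/k)^(1/3)) + C3*airybi(a*(-1/k)^(1/3)), a)


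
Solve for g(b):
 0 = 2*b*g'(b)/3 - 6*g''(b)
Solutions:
 g(b) = C1 + C2*erfi(sqrt(2)*b/6)


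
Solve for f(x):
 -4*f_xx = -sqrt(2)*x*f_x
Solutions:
 f(x) = C1 + C2*erfi(2^(3/4)*x/4)


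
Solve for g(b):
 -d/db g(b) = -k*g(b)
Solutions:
 g(b) = C1*exp(b*k)


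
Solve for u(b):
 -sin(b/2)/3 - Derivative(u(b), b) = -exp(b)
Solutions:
 u(b) = C1 + exp(b) + 2*cos(b/2)/3


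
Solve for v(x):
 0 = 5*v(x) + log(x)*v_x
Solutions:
 v(x) = C1*exp(-5*li(x))


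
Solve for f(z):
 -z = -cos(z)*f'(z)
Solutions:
 f(z) = C1 + Integral(z/cos(z), z)


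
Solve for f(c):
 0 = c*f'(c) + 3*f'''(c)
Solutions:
 f(c) = C1 + Integral(C2*airyai(-3^(2/3)*c/3) + C3*airybi(-3^(2/3)*c/3), c)


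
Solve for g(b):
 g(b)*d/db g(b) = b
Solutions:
 g(b) = -sqrt(C1 + b^2)
 g(b) = sqrt(C1 + b^2)


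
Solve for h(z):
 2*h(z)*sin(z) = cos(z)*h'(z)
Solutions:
 h(z) = C1/cos(z)^2


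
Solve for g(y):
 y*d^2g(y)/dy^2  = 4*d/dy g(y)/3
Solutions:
 g(y) = C1 + C2*y^(7/3)


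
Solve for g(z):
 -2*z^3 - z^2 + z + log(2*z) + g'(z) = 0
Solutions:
 g(z) = C1 + z^4/2 + z^3/3 - z^2/2 - z*log(z) - z*log(2) + z


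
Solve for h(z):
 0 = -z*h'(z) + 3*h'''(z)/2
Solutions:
 h(z) = C1 + Integral(C2*airyai(2^(1/3)*3^(2/3)*z/3) + C3*airybi(2^(1/3)*3^(2/3)*z/3), z)


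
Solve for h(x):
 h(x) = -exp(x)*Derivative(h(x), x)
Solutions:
 h(x) = C1*exp(exp(-x))


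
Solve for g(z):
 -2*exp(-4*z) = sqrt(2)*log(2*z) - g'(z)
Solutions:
 g(z) = C1 + sqrt(2)*z*log(z) + sqrt(2)*z*(-1 + log(2)) - exp(-4*z)/2


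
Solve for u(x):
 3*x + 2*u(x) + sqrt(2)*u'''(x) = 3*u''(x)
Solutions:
 u(x) = C1*exp(-sqrt(2)*x/2) + C2*exp(sqrt(2)*x) - 3*x/2


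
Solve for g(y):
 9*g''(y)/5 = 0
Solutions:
 g(y) = C1 + C2*y


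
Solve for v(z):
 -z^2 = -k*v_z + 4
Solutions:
 v(z) = C1 + z^3/(3*k) + 4*z/k


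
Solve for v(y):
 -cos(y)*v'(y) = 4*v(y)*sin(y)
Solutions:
 v(y) = C1*cos(y)^4


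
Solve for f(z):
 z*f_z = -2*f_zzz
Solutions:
 f(z) = C1 + Integral(C2*airyai(-2^(2/3)*z/2) + C3*airybi(-2^(2/3)*z/2), z)


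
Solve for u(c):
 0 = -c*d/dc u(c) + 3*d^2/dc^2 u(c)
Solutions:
 u(c) = C1 + C2*erfi(sqrt(6)*c/6)


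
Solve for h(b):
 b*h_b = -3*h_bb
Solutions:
 h(b) = C1 + C2*erf(sqrt(6)*b/6)


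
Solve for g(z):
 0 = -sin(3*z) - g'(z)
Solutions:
 g(z) = C1 + cos(3*z)/3


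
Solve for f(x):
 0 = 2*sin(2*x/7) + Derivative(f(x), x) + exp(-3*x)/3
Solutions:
 f(x) = C1 + 7*cos(2*x/7) + exp(-3*x)/9


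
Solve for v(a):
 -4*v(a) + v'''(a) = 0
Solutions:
 v(a) = C3*exp(2^(2/3)*a) + (C1*sin(2^(2/3)*sqrt(3)*a/2) + C2*cos(2^(2/3)*sqrt(3)*a/2))*exp(-2^(2/3)*a/2)


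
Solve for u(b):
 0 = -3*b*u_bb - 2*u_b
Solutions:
 u(b) = C1 + C2*b^(1/3)


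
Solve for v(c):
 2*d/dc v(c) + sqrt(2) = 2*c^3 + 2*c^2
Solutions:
 v(c) = C1 + c^4/4 + c^3/3 - sqrt(2)*c/2


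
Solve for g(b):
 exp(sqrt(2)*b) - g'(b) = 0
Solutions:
 g(b) = C1 + sqrt(2)*exp(sqrt(2)*b)/2


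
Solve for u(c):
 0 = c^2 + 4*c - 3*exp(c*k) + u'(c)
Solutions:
 u(c) = C1 - c^3/3 - 2*c^2 + 3*exp(c*k)/k


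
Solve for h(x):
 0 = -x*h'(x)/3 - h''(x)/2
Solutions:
 h(x) = C1 + C2*erf(sqrt(3)*x/3)


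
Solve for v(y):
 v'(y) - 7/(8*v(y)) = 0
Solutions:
 v(y) = -sqrt(C1 + 7*y)/2
 v(y) = sqrt(C1 + 7*y)/2


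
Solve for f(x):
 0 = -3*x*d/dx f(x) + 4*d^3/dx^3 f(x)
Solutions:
 f(x) = C1 + Integral(C2*airyai(6^(1/3)*x/2) + C3*airybi(6^(1/3)*x/2), x)


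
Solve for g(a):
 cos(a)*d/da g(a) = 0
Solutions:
 g(a) = C1


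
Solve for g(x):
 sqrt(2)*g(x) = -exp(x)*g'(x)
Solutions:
 g(x) = C1*exp(sqrt(2)*exp(-x))


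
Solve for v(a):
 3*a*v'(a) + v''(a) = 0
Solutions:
 v(a) = C1 + C2*erf(sqrt(6)*a/2)


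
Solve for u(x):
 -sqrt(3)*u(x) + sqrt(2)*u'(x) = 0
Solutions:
 u(x) = C1*exp(sqrt(6)*x/2)


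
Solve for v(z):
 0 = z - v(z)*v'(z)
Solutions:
 v(z) = -sqrt(C1 + z^2)
 v(z) = sqrt(C1 + z^2)


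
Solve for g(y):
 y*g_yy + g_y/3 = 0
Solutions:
 g(y) = C1 + C2*y^(2/3)


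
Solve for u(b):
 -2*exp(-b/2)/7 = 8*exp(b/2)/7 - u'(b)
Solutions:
 u(b) = C1 + 16*exp(b/2)/7 - 4*exp(-b/2)/7


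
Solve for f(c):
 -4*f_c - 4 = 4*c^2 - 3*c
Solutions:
 f(c) = C1 - c^3/3 + 3*c^2/8 - c


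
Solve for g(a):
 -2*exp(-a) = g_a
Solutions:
 g(a) = C1 + 2*exp(-a)


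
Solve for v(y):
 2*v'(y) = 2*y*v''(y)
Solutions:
 v(y) = C1 + C2*y^2


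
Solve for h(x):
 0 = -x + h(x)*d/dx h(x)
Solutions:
 h(x) = -sqrt(C1 + x^2)
 h(x) = sqrt(C1 + x^2)


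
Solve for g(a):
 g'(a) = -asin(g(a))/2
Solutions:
 Integral(1/asin(_y), (_y, g(a))) = C1 - a/2


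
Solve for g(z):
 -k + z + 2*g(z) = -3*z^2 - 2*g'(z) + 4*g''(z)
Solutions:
 g(z) = C1*exp(-z/2) + C2*exp(z) + k/2 - 3*z^2/2 + 5*z/2 - 17/2


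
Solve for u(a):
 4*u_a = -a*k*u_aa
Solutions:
 u(a) = C1 + a^(((re(k) - 4)*re(k) + im(k)^2)/(re(k)^2 + im(k)^2))*(C2*sin(4*log(a)*Abs(im(k))/(re(k)^2 + im(k)^2)) + C3*cos(4*log(a)*im(k)/(re(k)^2 + im(k)^2)))


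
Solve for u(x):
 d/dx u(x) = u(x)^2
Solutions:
 u(x) = -1/(C1 + x)


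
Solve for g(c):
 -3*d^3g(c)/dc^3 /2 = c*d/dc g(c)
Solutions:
 g(c) = C1 + Integral(C2*airyai(-2^(1/3)*3^(2/3)*c/3) + C3*airybi(-2^(1/3)*3^(2/3)*c/3), c)


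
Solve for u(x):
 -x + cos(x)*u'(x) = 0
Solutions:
 u(x) = C1 + Integral(x/cos(x), x)


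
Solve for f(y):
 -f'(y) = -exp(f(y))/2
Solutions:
 f(y) = log(-1/(C1 + y)) + log(2)


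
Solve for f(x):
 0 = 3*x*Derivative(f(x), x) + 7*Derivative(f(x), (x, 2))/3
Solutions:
 f(x) = C1 + C2*erf(3*sqrt(14)*x/14)


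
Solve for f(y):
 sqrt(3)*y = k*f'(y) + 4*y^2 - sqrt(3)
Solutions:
 f(y) = C1 - 4*y^3/(3*k) + sqrt(3)*y^2/(2*k) + sqrt(3)*y/k


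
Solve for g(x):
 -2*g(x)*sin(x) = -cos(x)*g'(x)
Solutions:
 g(x) = C1/cos(x)^2


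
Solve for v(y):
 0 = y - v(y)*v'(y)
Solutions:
 v(y) = -sqrt(C1 + y^2)
 v(y) = sqrt(C1 + y^2)


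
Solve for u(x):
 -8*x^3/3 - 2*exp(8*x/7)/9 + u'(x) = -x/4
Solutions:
 u(x) = C1 + 2*x^4/3 - x^2/8 + 7*exp(8*x/7)/36


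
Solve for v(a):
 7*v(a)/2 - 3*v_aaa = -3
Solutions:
 v(a) = C3*exp(6^(2/3)*7^(1/3)*a/6) + (C1*sin(2^(2/3)*3^(1/6)*7^(1/3)*a/4) + C2*cos(2^(2/3)*3^(1/6)*7^(1/3)*a/4))*exp(-6^(2/3)*7^(1/3)*a/12) - 6/7


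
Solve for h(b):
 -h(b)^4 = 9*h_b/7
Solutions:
 h(b) = 3^(1/3)*(1/(C1 + 7*b))^(1/3)
 h(b) = (-3^(1/3) - 3^(5/6)*I)*(1/(C1 + 7*b))^(1/3)/2
 h(b) = (-3^(1/3) + 3^(5/6)*I)*(1/(C1 + 7*b))^(1/3)/2


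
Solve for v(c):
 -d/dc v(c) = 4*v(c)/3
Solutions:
 v(c) = C1*exp(-4*c/3)


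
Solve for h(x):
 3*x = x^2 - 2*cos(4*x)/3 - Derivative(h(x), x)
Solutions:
 h(x) = C1 + x^3/3 - 3*x^2/2 - sin(4*x)/6


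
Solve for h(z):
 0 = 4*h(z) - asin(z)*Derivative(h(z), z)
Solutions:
 h(z) = C1*exp(4*Integral(1/asin(z), z))


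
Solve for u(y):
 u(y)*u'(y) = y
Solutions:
 u(y) = -sqrt(C1 + y^2)
 u(y) = sqrt(C1 + y^2)


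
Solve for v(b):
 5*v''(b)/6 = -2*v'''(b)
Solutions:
 v(b) = C1 + C2*b + C3*exp(-5*b/12)


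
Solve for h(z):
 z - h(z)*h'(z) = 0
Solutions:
 h(z) = -sqrt(C1 + z^2)
 h(z) = sqrt(C1 + z^2)


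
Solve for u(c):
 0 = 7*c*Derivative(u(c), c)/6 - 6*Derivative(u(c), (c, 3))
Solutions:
 u(c) = C1 + Integral(C2*airyai(42^(1/3)*c/6) + C3*airybi(42^(1/3)*c/6), c)


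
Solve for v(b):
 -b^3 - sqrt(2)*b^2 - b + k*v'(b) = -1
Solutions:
 v(b) = C1 + b^4/(4*k) + sqrt(2)*b^3/(3*k) + b^2/(2*k) - b/k


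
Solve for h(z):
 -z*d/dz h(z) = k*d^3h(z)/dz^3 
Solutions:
 h(z) = C1 + Integral(C2*airyai(z*(-1/k)^(1/3)) + C3*airybi(z*(-1/k)^(1/3)), z)


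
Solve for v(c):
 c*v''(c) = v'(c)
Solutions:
 v(c) = C1 + C2*c^2


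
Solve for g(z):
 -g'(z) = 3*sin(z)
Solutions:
 g(z) = C1 + 3*cos(z)


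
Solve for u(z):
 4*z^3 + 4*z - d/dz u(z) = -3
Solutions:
 u(z) = C1 + z^4 + 2*z^2 + 3*z


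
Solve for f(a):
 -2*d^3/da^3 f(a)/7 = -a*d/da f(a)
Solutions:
 f(a) = C1 + Integral(C2*airyai(2^(2/3)*7^(1/3)*a/2) + C3*airybi(2^(2/3)*7^(1/3)*a/2), a)


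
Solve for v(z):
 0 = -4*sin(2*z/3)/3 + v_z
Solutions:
 v(z) = C1 - 2*cos(2*z/3)


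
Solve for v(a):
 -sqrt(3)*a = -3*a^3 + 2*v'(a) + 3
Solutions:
 v(a) = C1 + 3*a^4/8 - sqrt(3)*a^2/4 - 3*a/2


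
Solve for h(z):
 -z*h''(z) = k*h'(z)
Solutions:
 h(z) = C1 + z^(1 - re(k))*(C2*sin(log(z)*Abs(im(k))) + C3*cos(log(z)*im(k)))


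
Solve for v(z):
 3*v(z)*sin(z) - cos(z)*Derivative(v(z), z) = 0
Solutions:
 v(z) = C1/cos(z)^3


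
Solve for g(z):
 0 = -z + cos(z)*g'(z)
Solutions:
 g(z) = C1 + Integral(z/cos(z), z)


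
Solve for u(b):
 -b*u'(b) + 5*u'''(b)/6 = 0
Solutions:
 u(b) = C1 + Integral(C2*airyai(5^(2/3)*6^(1/3)*b/5) + C3*airybi(5^(2/3)*6^(1/3)*b/5), b)


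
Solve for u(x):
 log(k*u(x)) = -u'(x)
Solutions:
 li(k*u(x))/k = C1 - x


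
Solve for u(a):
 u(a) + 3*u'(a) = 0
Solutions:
 u(a) = C1*exp(-a/3)


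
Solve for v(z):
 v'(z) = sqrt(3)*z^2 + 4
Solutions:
 v(z) = C1 + sqrt(3)*z^3/3 + 4*z


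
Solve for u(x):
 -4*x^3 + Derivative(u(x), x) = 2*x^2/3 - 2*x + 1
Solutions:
 u(x) = C1 + x^4 + 2*x^3/9 - x^2 + x


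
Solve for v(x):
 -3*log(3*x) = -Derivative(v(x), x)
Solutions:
 v(x) = C1 + 3*x*log(x) - 3*x + x*log(27)


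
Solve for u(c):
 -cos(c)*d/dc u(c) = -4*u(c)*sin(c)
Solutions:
 u(c) = C1/cos(c)^4


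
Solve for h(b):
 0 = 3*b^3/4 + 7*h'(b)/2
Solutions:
 h(b) = C1 - 3*b^4/56


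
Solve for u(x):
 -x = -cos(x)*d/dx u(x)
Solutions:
 u(x) = C1 + Integral(x/cos(x), x)


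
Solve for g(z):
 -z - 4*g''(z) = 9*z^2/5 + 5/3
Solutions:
 g(z) = C1 + C2*z - 3*z^4/80 - z^3/24 - 5*z^2/24


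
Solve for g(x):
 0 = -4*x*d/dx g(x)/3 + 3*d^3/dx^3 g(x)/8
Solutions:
 g(x) = C1 + Integral(C2*airyai(2*2^(2/3)*3^(1/3)*x/3) + C3*airybi(2*2^(2/3)*3^(1/3)*x/3), x)


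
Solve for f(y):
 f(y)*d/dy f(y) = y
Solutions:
 f(y) = -sqrt(C1 + y^2)
 f(y) = sqrt(C1 + y^2)


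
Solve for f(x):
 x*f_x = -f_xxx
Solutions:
 f(x) = C1 + Integral(C2*airyai(-x) + C3*airybi(-x), x)


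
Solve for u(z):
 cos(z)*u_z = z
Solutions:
 u(z) = C1 + Integral(z/cos(z), z)


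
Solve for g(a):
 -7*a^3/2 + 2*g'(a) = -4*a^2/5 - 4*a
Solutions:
 g(a) = C1 + 7*a^4/16 - 2*a^3/15 - a^2


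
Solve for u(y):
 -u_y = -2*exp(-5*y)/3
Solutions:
 u(y) = C1 - 2*exp(-5*y)/15


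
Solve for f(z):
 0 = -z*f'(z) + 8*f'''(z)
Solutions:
 f(z) = C1 + Integral(C2*airyai(z/2) + C3*airybi(z/2), z)


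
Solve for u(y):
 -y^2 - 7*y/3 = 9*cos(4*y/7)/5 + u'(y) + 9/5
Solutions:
 u(y) = C1 - y^3/3 - 7*y^2/6 - 9*y/5 - 63*sin(4*y/7)/20


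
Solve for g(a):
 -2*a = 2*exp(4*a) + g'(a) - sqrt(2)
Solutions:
 g(a) = C1 - a^2 + sqrt(2)*a - exp(4*a)/2


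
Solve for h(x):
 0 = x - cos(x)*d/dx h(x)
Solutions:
 h(x) = C1 + Integral(x/cos(x), x)


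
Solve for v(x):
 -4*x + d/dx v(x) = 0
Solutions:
 v(x) = C1 + 2*x^2


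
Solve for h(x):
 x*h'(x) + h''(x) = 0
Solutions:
 h(x) = C1 + C2*erf(sqrt(2)*x/2)


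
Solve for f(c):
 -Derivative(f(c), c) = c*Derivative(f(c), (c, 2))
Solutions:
 f(c) = C1 + C2*log(c)


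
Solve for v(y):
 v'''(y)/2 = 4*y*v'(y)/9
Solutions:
 v(y) = C1 + Integral(C2*airyai(2*3^(1/3)*y/3) + C3*airybi(2*3^(1/3)*y/3), y)


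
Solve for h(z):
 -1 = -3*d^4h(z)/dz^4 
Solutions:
 h(z) = C1 + C2*z + C3*z^2 + C4*z^3 + z^4/72


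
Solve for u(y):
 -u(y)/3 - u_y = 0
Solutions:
 u(y) = C1*exp(-y/3)


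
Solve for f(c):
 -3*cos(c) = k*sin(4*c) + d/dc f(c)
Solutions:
 f(c) = C1 + k*cos(4*c)/4 - 3*sin(c)


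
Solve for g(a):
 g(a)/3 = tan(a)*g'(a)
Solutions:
 g(a) = C1*sin(a)^(1/3)


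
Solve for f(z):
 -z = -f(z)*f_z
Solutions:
 f(z) = -sqrt(C1 + z^2)
 f(z) = sqrt(C1 + z^2)


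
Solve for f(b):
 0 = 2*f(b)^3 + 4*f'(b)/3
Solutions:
 f(b) = -sqrt(-1/(C1 - 3*b))
 f(b) = sqrt(-1/(C1 - 3*b))


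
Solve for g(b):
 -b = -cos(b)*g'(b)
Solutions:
 g(b) = C1 + Integral(b/cos(b), b)


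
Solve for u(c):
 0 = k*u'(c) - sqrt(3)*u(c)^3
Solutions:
 u(c) = -sqrt(2)*sqrt(-k/(C1*k + sqrt(3)*c))/2
 u(c) = sqrt(2)*sqrt(-k/(C1*k + sqrt(3)*c))/2


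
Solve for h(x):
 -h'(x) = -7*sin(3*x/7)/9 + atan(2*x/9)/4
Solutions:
 h(x) = C1 - x*atan(2*x/9)/4 + 9*log(4*x^2 + 81)/16 - 49*cos(3*x/7)/27


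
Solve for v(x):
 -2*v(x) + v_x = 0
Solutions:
 v(x) = C1*exp(2*x)


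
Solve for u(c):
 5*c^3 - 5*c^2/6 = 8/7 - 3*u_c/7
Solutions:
 u(c) = C1 - 35*c^4/12 + 35*c^3/54 + 8*c/3


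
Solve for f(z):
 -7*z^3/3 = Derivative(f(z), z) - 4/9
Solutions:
 f(z) = C1 - 7*z^4/12 + 4*z/9


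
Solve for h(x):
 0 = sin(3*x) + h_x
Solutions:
 h(x) = C1 + cos(3*x)/3


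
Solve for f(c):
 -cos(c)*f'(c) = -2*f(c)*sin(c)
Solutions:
 f(c) = C1/cos(c)^2


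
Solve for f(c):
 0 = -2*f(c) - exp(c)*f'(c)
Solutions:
 f(c) = C1*exp(2*exp(-c))


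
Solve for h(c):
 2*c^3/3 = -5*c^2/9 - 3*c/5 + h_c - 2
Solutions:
 h(c) = C1 + c^4/6 + 5*c^3/27 + 3*c^2/10 + 2*c


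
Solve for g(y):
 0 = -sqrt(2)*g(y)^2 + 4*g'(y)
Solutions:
 g(y) = -4/(C1 + sqrt(2)*y)


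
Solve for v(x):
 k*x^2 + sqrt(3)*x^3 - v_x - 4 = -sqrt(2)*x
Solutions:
 v(x) = C1 + k*x^3/3 + sqrt(3)*x^4/4 + sqrt(2)*x^2/2 - 4*x


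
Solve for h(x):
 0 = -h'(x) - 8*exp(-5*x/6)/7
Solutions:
 h(x) = C1 + 48*exp(-5*x/6)/35


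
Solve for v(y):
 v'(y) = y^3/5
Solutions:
 v(y) = C1 + y^4/20


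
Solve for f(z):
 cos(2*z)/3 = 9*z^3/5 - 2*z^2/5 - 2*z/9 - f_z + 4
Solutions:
 f(z) = C1 + 9*z^4/20 - 2*z^3/15 - z^2/9 + 4*z - sin(2*z)/6


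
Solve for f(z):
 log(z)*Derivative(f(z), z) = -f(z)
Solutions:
 f(z) = C1*exp(-li(z))


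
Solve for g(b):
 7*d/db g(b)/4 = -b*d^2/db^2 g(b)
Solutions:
 g(b) = C1 + C2/b^(3/4)


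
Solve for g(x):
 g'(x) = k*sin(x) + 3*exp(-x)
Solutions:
 g(x) = C1 - k*cos(x) - 3*exp(-x)


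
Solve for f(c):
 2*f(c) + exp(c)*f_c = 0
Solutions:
 f(c) = C1*exp(2*exp(-c))


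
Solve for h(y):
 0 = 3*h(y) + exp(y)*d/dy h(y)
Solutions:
 h(y) = C1*exp(3*exp(-y))


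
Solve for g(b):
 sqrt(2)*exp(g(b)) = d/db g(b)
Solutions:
 g(b) = log(-1/(C1 + sqrt(2)*b))


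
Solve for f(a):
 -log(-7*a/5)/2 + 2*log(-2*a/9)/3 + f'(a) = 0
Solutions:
 f(a) = C1 - a*log(-a)/6 + a*(-log(10) + 1/6 + log(6)/3 + log(3) + log(35)/2)


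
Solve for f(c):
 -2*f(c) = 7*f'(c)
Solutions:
 f(c) = C1*exp(-2*c/7)


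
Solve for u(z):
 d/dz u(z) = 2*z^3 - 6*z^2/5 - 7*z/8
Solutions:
 u(z) = C1 + z^4/2 - 2*z^3/5 - 7*z^2/16


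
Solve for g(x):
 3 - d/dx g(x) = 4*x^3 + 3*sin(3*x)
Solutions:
 g(x) = C1 - x^4 + 3*x + cos(3*x)


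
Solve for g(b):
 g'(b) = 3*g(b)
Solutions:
 g(b) = C1*exp(3*b)


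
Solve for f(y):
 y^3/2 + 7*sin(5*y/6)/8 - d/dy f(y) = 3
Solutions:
 f(y) = C1 + y^4/8 - 3*y - 21*cos(5*y/6)/20


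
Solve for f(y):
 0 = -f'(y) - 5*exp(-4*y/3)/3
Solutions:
 f(y) = C1 + 5*exp(-4*y/3)/4


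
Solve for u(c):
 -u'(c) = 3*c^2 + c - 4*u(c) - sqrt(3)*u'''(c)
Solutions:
 u(c) = C1*exp(c*(3^(1/3)/(sqrt(324 - sqrt(3)) + 18)^(1/3) + 3^(1/6)*(sqrt(324 - sqrt(3)) + 18)^(1/3))/6)*sin(c*(-3^(2/3)*(sqrt(324 - sqrt(3)) + 18)^(1/3) + 3^(5/6)/(sqrt(324 - sqrt(3)) + 18)^(1/3))/6) + C2*exp(c*(3^(1/3)/(sqrt(324 - sqrt(3)) + 18)^(1/3) + 3^(1/6)*(sqrt(324 - sqrt(3)) + 18)^(1/3))/6)*cos(c*(-3^(2/3)*(sqrt(324 - sqrt(3)) + 18)^(1/3) + 3^(5/6)/(sqrt(324 - sqrt(3)) + 18)^(1/3))/6) + C3*exp(-c*(3^(1/3)/(sqrt(324 - sqrt(3)) + 18)^(1/3) + 3^(1/6)*(sqrt(324 - sqrt(3)) + 18)^(1/3))/3) + 3*c^2/4 + 5*c/8 + 5/32


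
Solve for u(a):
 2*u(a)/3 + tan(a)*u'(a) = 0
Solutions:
 u(a) = C1/sin(a)^(2/3)


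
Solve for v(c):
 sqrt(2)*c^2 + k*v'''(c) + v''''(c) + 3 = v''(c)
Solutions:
 v(c) = C1 + C2*c + C3*exp(c*(-k + sqrt(k^2 + 4))/2) + C4*exp(-c*(k + sqrt(k^2 + 4))/2) + sqrt(2)*c^4/12 + sqrt(2)*c^3*k/3 + c^2*(sqrt(2)*k^2 + sqrt(2) + 3/2)


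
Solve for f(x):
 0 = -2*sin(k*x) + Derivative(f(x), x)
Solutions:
 f(x) = C1 - 2*cos(k*x)/k


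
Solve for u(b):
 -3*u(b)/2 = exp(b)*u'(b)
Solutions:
 u(b) = C1*exp(3*exp(-b)/2)


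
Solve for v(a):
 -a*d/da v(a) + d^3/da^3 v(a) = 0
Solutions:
 v(a) = C1 + Integral(C2*airyai(a) + C3*airybi(a), a)


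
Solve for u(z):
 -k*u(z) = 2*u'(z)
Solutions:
 u(z) = C1*exp(-k*z/2)


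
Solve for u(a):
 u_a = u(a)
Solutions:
 u(a) = C1*exp(a)


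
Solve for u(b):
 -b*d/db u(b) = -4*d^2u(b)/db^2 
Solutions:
 u(b) = C1 + C2*erfi(sqrt(2)*b/4)


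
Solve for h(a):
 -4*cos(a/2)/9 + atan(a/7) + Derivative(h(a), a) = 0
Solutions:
 h(a) = C1 - a*atan(a/7) + 7*log(a^2 + 49)/2 + 8*sin(a/2)/9


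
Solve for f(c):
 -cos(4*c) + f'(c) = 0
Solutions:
 f(c) = C1 + sin(4*c)/4


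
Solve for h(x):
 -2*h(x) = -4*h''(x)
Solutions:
 h(x) = C1*exp(-sqrt(2)*x/2) + C2*exp(sqrt(2)*x/2)


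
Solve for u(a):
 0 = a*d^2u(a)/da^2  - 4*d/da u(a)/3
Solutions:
 u(a) = C1 + C2*a^(7/3)
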